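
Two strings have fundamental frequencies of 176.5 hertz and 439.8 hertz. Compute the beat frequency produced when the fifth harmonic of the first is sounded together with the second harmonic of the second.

2.9 Hz

Fifth harmonic of the first: 5·176.5 = 882.5 Hz.
Second harmonic of the second: 2·439.8 = 879.6 Hz.
f_beat = |882.5 − 879.6| = 2.9 Hz.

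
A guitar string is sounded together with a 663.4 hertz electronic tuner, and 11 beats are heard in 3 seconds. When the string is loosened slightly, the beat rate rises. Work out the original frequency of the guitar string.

659.7333 Hz

Beat frequency = 11/3 = 3.6667 Hz.
|f − 663.4| = 3.6667, so the guitar string was at either 659.7333 Hz or 667.0667 Hz.
Reducing tension lowers a string's frequency; the adjustment lowers the guitar string's frequency.
The beat rate rose, so the adjustment moved the guitar string further from 663.4 Hz — it was already below the reference.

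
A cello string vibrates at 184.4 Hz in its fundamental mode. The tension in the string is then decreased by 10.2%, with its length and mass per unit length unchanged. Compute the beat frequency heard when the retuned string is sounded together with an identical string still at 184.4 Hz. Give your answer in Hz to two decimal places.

For a string, f ∝ √T, so the new frequency is 184.4·√0.898 = 174.7427 Hz.
f_beat = |174.7427 − 184.4| = 9.66 Hz.

9.66 Hz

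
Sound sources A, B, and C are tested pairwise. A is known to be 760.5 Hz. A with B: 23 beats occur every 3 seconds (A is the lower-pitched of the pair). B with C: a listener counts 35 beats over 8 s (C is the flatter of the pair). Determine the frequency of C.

A–B: Beat frequency = 23/3 = 7.6667 Hz.
B is above A, so f_B = 760.5 + 7.6667 = 768.1667 Hz.
B–C: Beat frequency = 35/8 = 4.375 Hz.
C is below B, so f_C = 768.1667 − 4.375 = 763.7917 Hz.

763.7917 Hz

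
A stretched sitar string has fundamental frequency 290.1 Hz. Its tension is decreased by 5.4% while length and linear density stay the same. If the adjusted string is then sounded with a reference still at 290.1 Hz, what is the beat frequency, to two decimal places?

For a string, f ∝ √T, so the new frequency is 290.1·√0.946 = 282.1586 Hz.
f_beat = |282.1586 − 290.1| = 7.94 Hz.

7.94 Hz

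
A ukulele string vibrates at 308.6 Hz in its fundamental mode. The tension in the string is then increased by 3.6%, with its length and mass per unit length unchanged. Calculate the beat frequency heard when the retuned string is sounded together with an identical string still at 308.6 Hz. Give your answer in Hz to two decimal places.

5.51 Hz

For a string, f ∝ √T, so the new frequency is 308.6·√1.036 = 314.1057 Hz.
f_beat = |314.1057 − 308.6| = 5.51 Hz.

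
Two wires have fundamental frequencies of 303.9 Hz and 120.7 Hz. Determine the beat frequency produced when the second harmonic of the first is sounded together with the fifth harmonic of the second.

Second harmonic of the first: 2·303.9 = 607.8 Hz.
Fifth harmonic of the second: 5·120.7 = 603.5 Hz.
f_beat = |607.8 − 603.5| = 4.3 Hz.

4.3 Hz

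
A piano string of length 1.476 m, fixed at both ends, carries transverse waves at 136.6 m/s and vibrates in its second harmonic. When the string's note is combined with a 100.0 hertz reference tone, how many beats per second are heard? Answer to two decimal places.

7.45 Hz

For a string fixed at both ends, f_n = n·v/(2L) = 2·136.6/(2·1.476) = 92.5474 Hz.
f_beat = |92.5474 − 100.0| = 7.45 Hz.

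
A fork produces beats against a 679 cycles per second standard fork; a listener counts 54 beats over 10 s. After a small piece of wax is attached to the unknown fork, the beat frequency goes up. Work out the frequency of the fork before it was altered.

673.6 Hz

Beat frequency = 54/10 = 5.4 Hz.
|f − 679| = 5.4, so the fork was at either 673.6 Hz or 684.4 Hz.
Loading a fork with wax lowers its frequency; the adjustment lowers the fork's frequency.
The beat rate rose, so the adjustment moved the fork further from 679 Hz — it was already below the reference.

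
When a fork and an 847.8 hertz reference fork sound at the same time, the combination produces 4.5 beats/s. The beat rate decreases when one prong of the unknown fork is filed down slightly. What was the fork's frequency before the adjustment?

843.3 Hz

|f − 847.8| = 4.5, so the fork was at either 843.3 Hz or 852.3 Hz.
Filing a prong removes mass and raises the fork's frequency; the adjustment raises the fork's frequency.
The beat rate fell, so the adjustment moved the fork toward 847.8 Hz — it must have started below the reference.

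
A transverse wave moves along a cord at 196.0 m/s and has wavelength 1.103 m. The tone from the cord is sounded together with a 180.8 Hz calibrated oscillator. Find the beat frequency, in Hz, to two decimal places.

Source frequency f = v/λ = 196.0/1.103 = 177.6972 Hz.
f_beat = |177.6972 − 180.8| = 3.10 Hz.

3.10 Hz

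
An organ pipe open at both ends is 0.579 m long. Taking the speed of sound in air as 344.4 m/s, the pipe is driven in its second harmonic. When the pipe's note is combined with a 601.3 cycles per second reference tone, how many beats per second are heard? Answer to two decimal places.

Open pipe: f_n = n·v/(2L) = 2·344.4/(2·0.579) = 594.8187 Hz.
f_beat = |594.8187 − 601.3| = 6.48 Hz.

6.48 Hz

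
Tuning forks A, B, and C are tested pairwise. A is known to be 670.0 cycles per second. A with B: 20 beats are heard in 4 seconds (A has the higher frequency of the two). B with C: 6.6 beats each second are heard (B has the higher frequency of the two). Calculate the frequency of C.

A–B: Beat frequency = 20/4 = 5 Hz.
B is below A, so f_B = 670.0 − 5 = 665 Hz.
C is below B, so f_C = 665 − 6.6 = 658.4 Hz.

658.4 Hz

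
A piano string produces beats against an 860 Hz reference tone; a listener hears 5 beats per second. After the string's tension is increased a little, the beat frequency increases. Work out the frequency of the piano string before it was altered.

|f − 860| = 5, so the piano string was at either 855 Hz or 865 Hz.
Higher tension means higher frequency; the adjustment raises the piano string's frequency.
The beat rate rose, so the adjustment moved the piano string further from 860 Hz — it was already above the reference.

865 Hz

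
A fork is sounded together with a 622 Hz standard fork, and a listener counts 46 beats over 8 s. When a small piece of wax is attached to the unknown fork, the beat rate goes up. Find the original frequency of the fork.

616.25 Hz

Beat frequency = 46/8 = 5.75 Hz.
|f − 622| = 5.75, so the fork was at either 616.25 Hz or 627.75 Hz.
Loading a fork with wax lowers its frequency; the adjustment lowers the fork's frequency.
The beat rate rose, so the adjustment moved the fork further from 622 Hz — it was already below the reference.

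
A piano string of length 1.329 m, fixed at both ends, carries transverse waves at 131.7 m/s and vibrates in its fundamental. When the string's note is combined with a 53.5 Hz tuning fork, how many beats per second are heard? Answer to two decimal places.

For a string fixed at both ends, f_n = n·v/(2L) = 1·131.7/(2·1.329) = 49.5485 Hz.
f_beat = |49.5485 − 53.5| = 3.95 Hz.

3.95 Hz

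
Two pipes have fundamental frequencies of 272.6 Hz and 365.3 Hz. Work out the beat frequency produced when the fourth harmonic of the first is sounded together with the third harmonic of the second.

5.5 Hz

Fourth harmonic of the first: 4·272.6 = 1090.4 Hz.
Third harmonic of the second: 3·365.3 = 1095.9 Hz.
f_beat = |1090.4 − 1095.9| = 5.5 Hz.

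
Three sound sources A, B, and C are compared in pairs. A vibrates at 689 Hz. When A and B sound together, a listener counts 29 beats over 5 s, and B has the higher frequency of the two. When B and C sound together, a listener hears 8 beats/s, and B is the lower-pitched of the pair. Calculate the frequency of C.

702.8 Hz

A–B: Beat frequency = 29/5 = 5.8 Hz.
B is above A, so f_B = 689 + 5.8 = 694.8 Hz.
C is above B, so f_C = 694.8 + 8 = 702.8 Hz.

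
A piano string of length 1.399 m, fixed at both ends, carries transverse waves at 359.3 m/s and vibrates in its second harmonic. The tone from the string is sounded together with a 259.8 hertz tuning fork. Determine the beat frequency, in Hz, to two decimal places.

For a string fixed at both ends, f_n = n·v/(2L) = 2·359.3/(2·1.399) = 256.8263 Hz.
f_beat = |256.8263 − 259.8| = 2.97 Hz.

2.97 Hz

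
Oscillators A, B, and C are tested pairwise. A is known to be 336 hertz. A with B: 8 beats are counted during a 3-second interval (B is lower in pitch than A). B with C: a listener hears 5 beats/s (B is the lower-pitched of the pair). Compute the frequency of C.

338.3333 Hz

A–B: Beat frequency = 8/3 = 2.6667 Hz.
B is below A, so f_B = 336 − 2.6667 = 333.3333 Hz.
C is above B, so f_C = 333.3333 + 5 = 338.3333 Hz.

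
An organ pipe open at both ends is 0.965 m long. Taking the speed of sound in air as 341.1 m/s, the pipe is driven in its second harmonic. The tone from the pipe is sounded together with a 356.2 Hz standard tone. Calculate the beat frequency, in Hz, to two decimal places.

Open pipe: f_n = n·v/(2L) = 2·341.1/(2·0.965) = 353.4715 Hz.
f_beat = |353.4715 − 356.2| = 2.73 Hz.

2.73 Hz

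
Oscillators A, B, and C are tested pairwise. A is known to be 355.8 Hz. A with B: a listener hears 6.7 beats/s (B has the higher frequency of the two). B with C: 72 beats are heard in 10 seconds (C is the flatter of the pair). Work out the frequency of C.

355.3 Hz

B is above A, so f_B = 355.8 + 6.7 = 362.5 Hz.
B–C: Beat frequency = 72/10 = 7.2 Hz.
C is below B, so f_C = 362.5 − 7.2 = 355.3 Hz.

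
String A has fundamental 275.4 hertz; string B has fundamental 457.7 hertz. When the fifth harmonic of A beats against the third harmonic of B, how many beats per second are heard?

Fifth harmonic of the first: 5·275.4 = 1377.0 Hz.
Third harmonic of the second: 3·457.7 = 1373.1 Hz.
f_beat = |1377.0 − 1373.1| = 3.9 Hz.

3.9 Hz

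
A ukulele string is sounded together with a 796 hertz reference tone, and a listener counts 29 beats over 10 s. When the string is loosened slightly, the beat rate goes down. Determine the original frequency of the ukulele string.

Beat frequency = 29/10 = 2.9 Hz.
|f − 796| = 2.9, so the ukulele string was at either 793.1 Hz or 798.9 Hz.
Reducing tension lowers a string's frequency; the adjustment lowers the ukulele string's frequency.
The beat rate fell, so the adjustment moved the ukulele string toward 796 Hz — it must have started above the reference.

798.9 Hz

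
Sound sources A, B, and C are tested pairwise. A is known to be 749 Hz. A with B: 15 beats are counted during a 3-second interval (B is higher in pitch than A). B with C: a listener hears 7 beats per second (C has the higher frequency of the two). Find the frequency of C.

A–B: Beat frequency = 15/3 = 5 Hz.
B is above A, so f_B = 749 + 5 = 754 Hz.
C is above B, so f_C = 754 + 7 = 761 Hz.

761 Hz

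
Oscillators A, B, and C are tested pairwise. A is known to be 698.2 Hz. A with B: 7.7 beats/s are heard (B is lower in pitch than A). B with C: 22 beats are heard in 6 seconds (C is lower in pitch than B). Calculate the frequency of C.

686.8333 Hz

B is below A, so f_B = 698.2 − 7.7 = 690.5 Hz.
B–C: Beat frequency = 22/6 = 3.6667 Hz.
C is below B, so f_C = 690.5 − 3.6667 = 686.8333 Hz.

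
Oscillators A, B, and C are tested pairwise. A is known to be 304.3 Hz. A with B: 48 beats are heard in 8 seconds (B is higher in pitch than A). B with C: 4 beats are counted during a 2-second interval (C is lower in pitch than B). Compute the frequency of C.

308.3 Hz

A–B: Beat frequency = 48/8 = 6 Hz.
B is above A, so f_B = 304.3 + 6 = 310.3 Hz.
B–C: Beat frequency = 4/2 = 2 Hz.
C is below B, so f_C = 310.3 − 2 = 308.3 Hz.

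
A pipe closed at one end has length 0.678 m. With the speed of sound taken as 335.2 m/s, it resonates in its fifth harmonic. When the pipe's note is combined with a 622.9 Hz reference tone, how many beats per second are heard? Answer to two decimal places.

4.91 Hz

Closed pipe (odd harmonics): f_n = n·v/(4L) = 5·335.2/(4·0.678) = 617.9941 Hz.
f_beat = |617.9941 − 622.9| = 4.91 Hz.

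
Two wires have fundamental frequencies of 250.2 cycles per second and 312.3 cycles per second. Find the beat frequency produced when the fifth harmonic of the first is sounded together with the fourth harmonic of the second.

Fifth harmonic of the first: 5·250.2 = 1251.0 Hz.
Fourth harmonic of the second: 4·312.3 = 1249.2 Hz.
f_beat = |1251.0 − 1249.2| = 1.8 Hz.

1.8 Hz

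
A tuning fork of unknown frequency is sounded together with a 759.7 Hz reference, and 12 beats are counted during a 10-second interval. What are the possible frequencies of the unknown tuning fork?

758.5 Hz or 760.9 Hz

Beat frequency = 12/10 = 1.2 Hz.
|f − 759.7| = 1.2, so f = 759.7 ± 1.2.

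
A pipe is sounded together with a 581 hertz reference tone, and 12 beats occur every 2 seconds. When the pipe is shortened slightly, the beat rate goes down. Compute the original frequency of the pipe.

Beat frequency = 12/2 = 6 Hz.
|f − 581| = 6, so the pipe was at either 575 Hz or 587 Hz.
A shorter pipe has a higher fundamental; the adjustment raises the pipe's frequency.
The beat rate fell, so the adjustment moved the pipe toward 581 Hz — it must have started below the reference.

575 Hz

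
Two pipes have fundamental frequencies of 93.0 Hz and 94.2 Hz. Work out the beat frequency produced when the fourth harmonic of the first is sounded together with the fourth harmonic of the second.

Fourth harmonic of the first: 4·93.0 = 372.0 Hz.
Fourth harmonic of the second: 4·94.2 = 376.8 Hz.
f_beat = |372.0 − 376.8| = 4.8 Hz.

4.8 Hz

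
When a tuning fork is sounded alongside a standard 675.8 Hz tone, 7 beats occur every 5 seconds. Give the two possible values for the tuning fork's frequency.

Beat frequency = 7/5 = 1.4 Hz.
|f − 675.8| = 1.4, so f = 675.8 ± 1.4.

674.4 Hz or 677.2 Hz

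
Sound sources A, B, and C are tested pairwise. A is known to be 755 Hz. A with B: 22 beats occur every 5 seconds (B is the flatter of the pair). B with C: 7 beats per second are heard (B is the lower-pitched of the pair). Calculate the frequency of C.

757.6 Hz

A–B: Beat frequency = 22/5 = 4.4 Hz.
B is below A, so f_B = 755 − 4.4 = 750.6 Hz.
C is above B, so f_C = 750.6 + 7 = 757.6 Hz.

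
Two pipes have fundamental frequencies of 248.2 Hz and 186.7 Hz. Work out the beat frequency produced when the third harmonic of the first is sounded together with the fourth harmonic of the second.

2.2 Hz

Third harmonic of the first: 3·248.2 = 744.6 Hz.
Fourth harmonic of the second: 4·186.7 = 746.8 Hz.
f_beat = |744.6 − 746.8| = 2.2 Hz.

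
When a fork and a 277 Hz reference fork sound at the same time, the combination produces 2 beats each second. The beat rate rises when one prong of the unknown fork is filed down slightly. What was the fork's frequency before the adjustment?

279 Hz

|f − 277| = 2, so the fork was at either 275 Hz or 279 Hz.
Filing a prong removes mass and raises the fork's frequency; the adjustment raises the fork's frequency.
The beat rate rose, so the adjustment moved the fork further from 277 Hz — it was already above the reference.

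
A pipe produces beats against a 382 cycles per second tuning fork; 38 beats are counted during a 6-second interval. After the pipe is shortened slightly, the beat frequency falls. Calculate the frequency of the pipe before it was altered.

375.6667 Hz

Beat frequency = 38/6 = 6.3333 Hz.
|f − 382| = 6.3333, so the pipe was at either 375.6667 Hz or 388.3333 Hz.
A shorter pipe has a higher fundamental; the adjustment raises the pipe's frequency.
The beat rate fell, so the adjustment moved the pipe toward 382 Hz — it must have started below the reference.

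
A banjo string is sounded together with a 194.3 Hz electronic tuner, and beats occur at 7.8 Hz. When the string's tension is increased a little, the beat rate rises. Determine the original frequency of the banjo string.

|f − 194.3| = 7.8, so the banjo string was at either 186.5 Hz or 202.1 Hz.
Higher tension means higher frequency; the adjustment raises the banjo string's frequency.
The beat rate rose, so the adjustment moved the banjo string further from 194.3 Hz — it was already above the reference.

202.1 Hz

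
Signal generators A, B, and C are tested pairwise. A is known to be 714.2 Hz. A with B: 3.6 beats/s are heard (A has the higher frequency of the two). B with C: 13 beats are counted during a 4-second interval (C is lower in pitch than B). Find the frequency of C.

707.35 Hz

B is below A, so f_B = 714.2 − 3.6 = 710.6 Hz.
B–C: Beat frequency = 13/4 = 3.25 Hz.
C is below B, so f_C = 710.6 − 3.25 = 707.35 Hz.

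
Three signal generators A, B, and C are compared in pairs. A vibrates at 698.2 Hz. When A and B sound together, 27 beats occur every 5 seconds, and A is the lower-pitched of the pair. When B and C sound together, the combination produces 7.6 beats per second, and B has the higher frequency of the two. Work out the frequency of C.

696 Hz

A–B: Beat frequency = 27/5 = 5.4 Hz.
B is above A, so f_B = 698.2 + 5.4 = 703.6 Hz.
C is below B, so f_C = 703.6 − 7.6 = 696 Hz.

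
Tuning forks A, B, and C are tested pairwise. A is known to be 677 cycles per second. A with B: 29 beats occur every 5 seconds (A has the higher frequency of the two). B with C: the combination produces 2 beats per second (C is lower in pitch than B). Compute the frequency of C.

669.2 Hz

A–B: Beat frequency = 29/5 = 5.8 Hz.
B is below A, so f_B = 677 − 5.8 = 671.2 Hz.
C is below B, so f_C = 671.2 − 2 = 669.2 Hz.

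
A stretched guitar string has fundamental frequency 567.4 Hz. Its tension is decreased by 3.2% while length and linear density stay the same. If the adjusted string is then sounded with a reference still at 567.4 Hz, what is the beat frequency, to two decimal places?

9.15 Hz

For a string, f ∝ √T, so the new frequency is 567.4·√0.968 = 558.2478 Hz.
f_beat = |558.2478 − 567.4| = 9.15 Hz.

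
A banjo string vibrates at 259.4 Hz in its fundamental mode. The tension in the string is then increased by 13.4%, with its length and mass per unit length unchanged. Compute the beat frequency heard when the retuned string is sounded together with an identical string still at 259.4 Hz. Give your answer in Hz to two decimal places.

16.83 Hz

For a string, f ∝ √T, so the new frequency is 259.4·√1.134 = 276.2336 Hz.
f_beat = |276.2336 − 259.4| = 16.83 Hz.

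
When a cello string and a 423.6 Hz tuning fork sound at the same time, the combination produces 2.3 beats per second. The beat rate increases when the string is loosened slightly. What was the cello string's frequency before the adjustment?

421.3 Hz

|f − 423.6| = 2.3, so the cello string was at either 421.3 Hz or 425.9 Hz.
Reducing tension lowers a string's frequency; the adjustment lowers the cello string's frequency.
The beat rate rose, so the adjustment moved the cello string further from 423.6 Hz — it was already below the reference.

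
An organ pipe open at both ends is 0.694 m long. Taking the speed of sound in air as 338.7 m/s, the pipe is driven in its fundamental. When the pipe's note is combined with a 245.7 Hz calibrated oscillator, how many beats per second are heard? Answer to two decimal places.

1.68 Hz

Open pipe: f_n = n·v/(2L) = 1·338.7/(2·0.694) = 244.0202 Hz.
f_beat = |244.0202 − 245.7| = 1.68 Hz.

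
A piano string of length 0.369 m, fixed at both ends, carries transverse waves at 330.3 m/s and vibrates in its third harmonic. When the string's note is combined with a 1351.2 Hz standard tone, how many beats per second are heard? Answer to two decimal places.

For a string fixed at both ends, f_n = n·v/(2L) = 3·330.3/(2·0.369) = 1342.6829 Hz.
f_beat = |1342.6829 − 1351.2| = 8.52 Hz.

8.52 Hz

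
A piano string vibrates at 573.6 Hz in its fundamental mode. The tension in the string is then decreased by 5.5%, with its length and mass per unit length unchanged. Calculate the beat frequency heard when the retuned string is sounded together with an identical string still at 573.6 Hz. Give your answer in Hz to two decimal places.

For a string, f ∝ √T, so the new frequency is 573.6·√0.945 = 557.6029 Hz.
f_beat = |557.6029 − 573.6| = 16.00 Hz.

16.00 Hz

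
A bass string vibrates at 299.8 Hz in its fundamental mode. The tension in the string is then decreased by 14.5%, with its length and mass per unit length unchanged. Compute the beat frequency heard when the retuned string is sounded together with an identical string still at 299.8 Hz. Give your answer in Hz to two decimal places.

22.59 Hz

For a string, f ∝ √T, so the new frequency is 299.8·√0.855 = 277.2137 Hz.
f_beat = |277.2137 − 299.8| = 22.59 Hz.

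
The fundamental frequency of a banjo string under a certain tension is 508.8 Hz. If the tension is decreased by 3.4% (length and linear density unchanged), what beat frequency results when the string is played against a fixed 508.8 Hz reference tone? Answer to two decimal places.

For a string, f ∝ √T, so the new frequency is 508.8·√0.966 = 500.0756 Hz.
f_beat = |500.0756 − 508.8| = 8.72 Hz.

8.72 Hz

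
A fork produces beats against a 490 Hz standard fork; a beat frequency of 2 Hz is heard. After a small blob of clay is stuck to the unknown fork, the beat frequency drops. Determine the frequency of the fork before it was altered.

|f − 490| = 2, so the fork was at either 488 Hz or 492 Hz.
Adding mass to a fork lowers its frequency; the adjustment lowers the fork's frequency.
The beat rate fell, so the adjustment moved the fork toward 490 Hz — it must have started above the reference.

492 Hz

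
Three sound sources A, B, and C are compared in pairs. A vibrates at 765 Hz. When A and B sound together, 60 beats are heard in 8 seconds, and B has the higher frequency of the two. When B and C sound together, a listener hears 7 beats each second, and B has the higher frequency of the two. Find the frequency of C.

765.5 Hz

A–B: Beat frequency = 60/8 = 7.5 Hz.
B is above A, so f_B = 765 + 7.5 = 772.5 Hz.
C is below B, so f_C = 772.5 − 7 = 765.5 Hz.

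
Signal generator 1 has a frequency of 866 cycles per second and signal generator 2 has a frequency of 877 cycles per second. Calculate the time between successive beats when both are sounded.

0.091 s

f_beat = |866 − 877| = 11 Hz.
Beat period T = 1 / f_beat = 1 / 11 s.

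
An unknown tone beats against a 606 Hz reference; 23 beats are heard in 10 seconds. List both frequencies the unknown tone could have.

603.7 Hz or 608.3 Hz

Beat frequency = 23/10 = 2.3 Hz.
|f − 606| = 2.3, so f = 606 ± 2.3.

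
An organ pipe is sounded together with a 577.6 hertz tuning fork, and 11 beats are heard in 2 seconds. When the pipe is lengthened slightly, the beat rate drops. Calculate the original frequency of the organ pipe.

Beat frequency = 11/2 = 5.5 Hz.
|f − 577.6| = 5.5, so the organ pipe was at either 572.1 Hz or 583.1 Hz.
A longer pipe has a lower fundamental; the adjustment lowers the organ pipe's frequency.
The beat rate fell, so the adjustment moved the organ pipe toward 577.6 Hz — it must have started above the reference.

583.1 Hz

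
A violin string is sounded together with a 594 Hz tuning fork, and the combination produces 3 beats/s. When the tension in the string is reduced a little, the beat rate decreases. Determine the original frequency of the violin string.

597 Hz

|f − 594| = 3, so the violin string was at either 591 Hz or 597 Hz.
Lower tension means lower frequency; the adjustment lowers the violin string's frequency.
The beat rate fell, so the adjustment moved the violin string toward 594 Hz — it must have started above the reference.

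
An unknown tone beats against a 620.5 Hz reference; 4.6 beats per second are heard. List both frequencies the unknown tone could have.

|f − 620.5| = 4.6, so f = 620.5 ± 4.6.

615.9 Hz or 625.1 Hz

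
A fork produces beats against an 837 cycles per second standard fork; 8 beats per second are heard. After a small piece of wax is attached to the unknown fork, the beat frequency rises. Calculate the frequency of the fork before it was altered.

|f − 837| = 8, so the fork was at either 829 Hz or 845 Hz.
Loading a fork with wax lowers its frequency; the adjustment lowers the fork's frequency.
The beat rate rose, so the adjustment moved the fork further from 837 Hz — it was already below the reference.

829 Hz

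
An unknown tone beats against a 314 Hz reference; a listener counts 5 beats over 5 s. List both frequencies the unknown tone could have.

Beat frequency = 5/5 = 1 Hz.
|f − 314| = 1, so f = 314 ± 1.

313 Hz or 315 Hz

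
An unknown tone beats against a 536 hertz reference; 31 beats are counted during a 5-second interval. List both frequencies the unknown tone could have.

Beat frequency = 31/5 = 6.2 Hz.
|f − 536| = 6.2, so f = 536 ± 6.2.

529.8 Hz or 542.2 Hz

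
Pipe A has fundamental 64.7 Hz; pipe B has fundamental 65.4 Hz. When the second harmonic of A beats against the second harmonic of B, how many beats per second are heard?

1.4 Hz

Second harmonic of the first: 2·64.7 = 129.4 Hz.
Second harmonic of the second: 2·65.4 = 130.8 Hz.
f_beat = |129.4 − 130.8| = 1.4 Hz.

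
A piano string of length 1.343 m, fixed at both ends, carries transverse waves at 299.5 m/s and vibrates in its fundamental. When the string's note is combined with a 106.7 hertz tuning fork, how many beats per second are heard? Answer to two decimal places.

4.80 Hz

For a string fixed at both ends, f_n = n·v/(2L) = 1·299.5/(2·1.343) = 111.5041 Hz.
f_beat = |111.5041 − 106.7| = 4.80 Hz.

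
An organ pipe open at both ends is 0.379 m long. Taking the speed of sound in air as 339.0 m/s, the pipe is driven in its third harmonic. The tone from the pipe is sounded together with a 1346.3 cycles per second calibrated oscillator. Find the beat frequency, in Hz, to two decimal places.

Open pipe: f_n = n·v/(2L) = 3·339.0/(2·0.379) = 1341.6887 Hz.
f_beat = |1341.6887 − 1346.3| = 4.61 Hz.

4.61 Hz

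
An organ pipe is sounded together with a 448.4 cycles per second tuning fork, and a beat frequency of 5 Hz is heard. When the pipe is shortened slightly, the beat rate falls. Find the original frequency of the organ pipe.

|f − 448.4| = 5, so the organ pipe was at either 443.4 Hz or 453.4 Hz.
A shorter pipe has a higher fundamental; the adjustment raises the organ pipe's frequency.
The beat rate fell, so the adjustment moved the organ pipe toward 448.4 Hz — it must have started below the reference.

443.4 Hz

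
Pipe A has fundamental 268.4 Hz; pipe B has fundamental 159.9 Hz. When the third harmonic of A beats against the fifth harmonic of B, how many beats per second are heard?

Third harmonic of the first: 3·268.4 = 805.2 Hz.
Fifth harmonic of the second: 5·159.9 = 799.5 Hz.
f_beat = |805.2 − 799.5| = 5.7 Hz.

5.7 Hz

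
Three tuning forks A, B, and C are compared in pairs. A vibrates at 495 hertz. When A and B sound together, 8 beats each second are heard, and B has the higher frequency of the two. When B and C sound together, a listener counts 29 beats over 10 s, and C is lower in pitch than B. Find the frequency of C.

500.1 Hz

B is above A, so f_B = 495 + 8 = 503 Hz.
B–C: Beat frequency = 29/10 = 2.9 Hz.
C is below B, so f_C = 503 − 2.9 = 500.1 Hz.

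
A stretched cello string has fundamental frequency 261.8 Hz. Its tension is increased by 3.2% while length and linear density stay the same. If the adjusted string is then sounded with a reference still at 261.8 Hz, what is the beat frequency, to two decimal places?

4.16 Hz

For a string, f ∝ √T, so the new frequency is 261.8·√1.032 = 265.9558 Hz.
f_beat = |265.9558 − 261.8| = 4.16 Hz.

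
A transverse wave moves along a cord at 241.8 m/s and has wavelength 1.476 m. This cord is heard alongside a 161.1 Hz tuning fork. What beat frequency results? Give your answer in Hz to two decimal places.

2.72 Hz

Source frequency f = v/λ = 241.8/1.476 = 163.8211 Hz.
f_beat = |163.8211 − 161.1| = 2.72 Hz.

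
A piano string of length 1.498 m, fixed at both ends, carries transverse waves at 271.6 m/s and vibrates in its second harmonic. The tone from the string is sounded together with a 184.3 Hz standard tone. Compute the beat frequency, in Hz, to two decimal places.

For a string fixed at both ends, f_n = n·v/(2L) = 2·271.6/(2·1.498) = 181.3084 Hz.
f_beat = |181.3084 − 184.3| = 2.99 Hz.

2.99 Hz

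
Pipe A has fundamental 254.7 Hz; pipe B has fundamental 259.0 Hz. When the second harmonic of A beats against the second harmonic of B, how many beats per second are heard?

Second harmonic of the first: 2·254.7 = 509.4 Hz.
Second harmonic of the second: 2·259.0 = 518.0 Hz.
f_beat = |509.4 − 518.0| = 8.6 Hz.

8.6 Hz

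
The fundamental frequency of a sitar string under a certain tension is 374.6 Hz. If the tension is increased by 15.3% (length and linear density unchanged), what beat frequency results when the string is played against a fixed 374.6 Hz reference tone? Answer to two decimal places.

27.64 Hz

For a string, f ∝ √T, so the new frequency is 374.6·√1.153 = 402.2374 Hz.
f_beat = |402.2374 − 374.6| = 27.64 Hz.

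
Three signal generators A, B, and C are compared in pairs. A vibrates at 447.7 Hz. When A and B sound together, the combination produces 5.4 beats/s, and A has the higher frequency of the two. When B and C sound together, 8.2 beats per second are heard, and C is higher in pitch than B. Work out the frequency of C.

450.5 Hz

B is below A, so f_B = 447.7 − 5.4 = 442.3 Hz.
C is above B, so f_C = 442.3 + 8.2 = 450.5 Hz.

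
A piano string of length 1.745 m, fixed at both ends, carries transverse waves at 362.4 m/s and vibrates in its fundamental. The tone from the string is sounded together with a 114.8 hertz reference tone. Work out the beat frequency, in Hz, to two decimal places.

For a string fixed at both ends, f_n = n·v/(2L) = 1·362.4/(2·1.745) = 103.8395 Hz.
f_beat = |103.8395 − 114.8| = 10.96 Hz.

10.96 Hz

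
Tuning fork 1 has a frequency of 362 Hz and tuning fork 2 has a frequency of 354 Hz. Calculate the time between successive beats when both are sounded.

f_beat = |362 − 354| = 8 Hz.
Beat period T = 1 / f_beat = 1 / 8 s.

0.125 s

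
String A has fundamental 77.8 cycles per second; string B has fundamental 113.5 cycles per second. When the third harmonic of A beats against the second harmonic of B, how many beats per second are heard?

6.4 Hz

Third harmonic of the first: 3·77.8 = 233.4 Hz.
Second harmonic of the second: 2·113.5 = 227.0 Hz.
f_beat = |233.4 − 227.0| = 6.4 Hz.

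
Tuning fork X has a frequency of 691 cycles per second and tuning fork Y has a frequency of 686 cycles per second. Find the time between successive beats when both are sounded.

f_beat = |691 − 686| = 5 Hz.
Beat period T = 1 / f_beat = 1 / 5 s.

0.200 s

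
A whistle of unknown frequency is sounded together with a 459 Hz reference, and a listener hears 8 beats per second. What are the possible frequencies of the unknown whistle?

|f − 459| = 8, so f = 459 ± 8.

451 Hz or 467 Hz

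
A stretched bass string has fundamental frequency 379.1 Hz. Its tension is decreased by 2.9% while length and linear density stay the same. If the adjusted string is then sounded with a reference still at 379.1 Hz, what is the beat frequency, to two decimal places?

For a string, f ∝ √T, so the new frequency is 379.1·√0.971 = 373.5626 Hz.
f_beat = |373.5626 − 379.1| = 5.54 Hz.

5.54 Hz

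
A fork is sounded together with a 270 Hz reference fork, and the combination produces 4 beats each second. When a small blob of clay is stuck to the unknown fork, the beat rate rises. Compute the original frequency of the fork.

|f − 270| = 4, so the fork was at either 266 Hz or 274 Hz.
Adding mass to a fork lowers its frequency; the adjustment lowers the fork's frequency.
The beat rate rose, so the adjustment moved the fork further from 270 Hz — it was already below the reference.

266 Hz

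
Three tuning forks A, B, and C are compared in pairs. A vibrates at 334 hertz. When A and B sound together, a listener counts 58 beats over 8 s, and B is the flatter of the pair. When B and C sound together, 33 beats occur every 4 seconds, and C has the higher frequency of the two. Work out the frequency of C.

335 Hz

A–B: Beat frequency = 58/8 = 7.25 Hz.
B is below A, so f_B = 334 − 7.25 = 326.75 Hz.
B–C: Beat frequency = 33/4 = 8.25 Hz.
C is above B, so f_C = 326.75 + 8.25 = 335 Hz.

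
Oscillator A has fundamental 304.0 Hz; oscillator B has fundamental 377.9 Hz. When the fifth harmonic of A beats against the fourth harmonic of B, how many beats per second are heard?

Fifth harmonic of the first: 5·304.0 = 1520.0 Hz.
Fourth harmonic of the second: 4·377.9 = 1511.6 Hz.
f_beat = |1520.0 − 1511.6| = 8.4 Hz.

8.4 Hz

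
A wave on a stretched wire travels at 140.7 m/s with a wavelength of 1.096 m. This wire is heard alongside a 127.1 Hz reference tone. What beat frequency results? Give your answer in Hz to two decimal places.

Source frequency f = v/λ = 140.7/1.096 = 128.3759 Hz.
f_beat = |128.3759 − 127.1| = 1.28 Hz.

1.28 Hz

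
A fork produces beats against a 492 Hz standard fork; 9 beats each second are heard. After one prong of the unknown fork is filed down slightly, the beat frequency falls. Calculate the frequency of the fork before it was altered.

483 Hz

|f − 492| = 9, so the fork was at either 483 Hz or 501 Hz.
Filing a prong removes mass and raises the fork's frequency; the adjustment raises the fork's frequency.
The beat rate fell, so the adjustment moved the fork toward 492 Hz — it must have started below the reference.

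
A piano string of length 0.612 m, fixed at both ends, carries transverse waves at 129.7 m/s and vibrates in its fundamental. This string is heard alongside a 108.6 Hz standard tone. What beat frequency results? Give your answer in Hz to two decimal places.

For a string fixed at both ends, f_n = n·v/(2L) = 1·129.7/(2·0.612) = 105.9641 Hz.
f_beat = |105.9641 − 108.6| = 2.64 Hz.

2.64 Hz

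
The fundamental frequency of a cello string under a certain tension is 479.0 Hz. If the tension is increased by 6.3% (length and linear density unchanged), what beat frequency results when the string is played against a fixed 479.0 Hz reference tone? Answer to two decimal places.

For a string, f ∝ √T, so the new frequency is 479.0·√1.063 = 493.8581 Hz.
f_beat = |493.8581 − 479.0| = 14.86 Hz.

14.86 Hz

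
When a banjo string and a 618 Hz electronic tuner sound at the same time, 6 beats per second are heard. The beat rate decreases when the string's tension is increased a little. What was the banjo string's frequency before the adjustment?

612 Hz

|f − 618| = 6, so the banjo string was at either 612 Hz or 624 Hz.
Higher tension means higher frequency; the adjustment raises the banjo string's frequency.
The beat rate fell, so the adjustment moved the banjo string toward 618 Hz — it must have started below the reference.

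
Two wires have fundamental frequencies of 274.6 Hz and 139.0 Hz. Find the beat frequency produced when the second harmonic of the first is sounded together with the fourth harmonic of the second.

Second harmonic of the first: 2·274.6 = 549.2 Hz.
Fourth harmonic of the second: 4·139.0 = 556.0 Hz.
f_beat = |549.2 − 556.0| = 6.8 Hz.

6.8 Hz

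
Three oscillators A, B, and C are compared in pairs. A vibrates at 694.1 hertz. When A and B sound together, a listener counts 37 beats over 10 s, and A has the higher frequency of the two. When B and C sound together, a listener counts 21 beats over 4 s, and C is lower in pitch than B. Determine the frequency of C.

685.15 Hz

A–B: Beat frequency = 37/10 = 3.7 Hz.
B is below A, so f_B = 694.1 − 3.7 = 690.4 Hz.
B–C: Beat frequency = 21/4 = 5.25 Hz.
C is below B, so f_C = 690.4 − 5.25 = 685.15 Hz.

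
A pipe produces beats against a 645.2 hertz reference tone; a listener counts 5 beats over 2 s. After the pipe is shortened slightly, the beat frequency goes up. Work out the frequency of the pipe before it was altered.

647.7 Hz

Beat frequency = 5/2 = 2.5 Hz.
|f − 645.2| = 2.5, so the pipe was at either 642.7 Hz or 647.7 Hz.
A shorter pipe has a higher fundamental; the adjustment raises the pipe's frequency.
The beat rate rose, so the adjustment moved the pipe further from 645.2 Hz — it was already above the reference.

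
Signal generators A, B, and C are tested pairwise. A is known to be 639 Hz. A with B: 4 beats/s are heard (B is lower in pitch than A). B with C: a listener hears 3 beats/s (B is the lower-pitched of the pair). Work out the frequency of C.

638 Hz

B is below A, so f_B = 639 − 4 = 635 Hz.
C is above B, so f_C = 635 + 3 = 638 Hz.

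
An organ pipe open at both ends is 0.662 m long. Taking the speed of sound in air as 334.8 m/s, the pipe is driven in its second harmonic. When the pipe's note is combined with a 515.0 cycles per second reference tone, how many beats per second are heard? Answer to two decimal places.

Open pipe: f_n = n·v/(2L) = 2·334.8/(2·0.662) = 505.7402 Hz.
f_beat = |505.7402 − 515.0| = 9.26 Hz.

9.26 Hz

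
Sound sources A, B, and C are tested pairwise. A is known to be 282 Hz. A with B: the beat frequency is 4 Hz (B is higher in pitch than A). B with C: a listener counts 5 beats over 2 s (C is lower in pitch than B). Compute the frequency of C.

283.5 Hz

B is above A, so f_B = 282 + 4 = 286 Hz.
B–C: Beat frequency = 5/2 = 2.5 Hz.
C is below B, so f_C = 286 − 2.5 = 283.5 Hz.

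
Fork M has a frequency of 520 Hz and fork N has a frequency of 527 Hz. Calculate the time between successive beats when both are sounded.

0.143 s

f_beat = |520 − 527| = 7 Hz.
Beat period T = 1 / f_beat = 1 / 7 s.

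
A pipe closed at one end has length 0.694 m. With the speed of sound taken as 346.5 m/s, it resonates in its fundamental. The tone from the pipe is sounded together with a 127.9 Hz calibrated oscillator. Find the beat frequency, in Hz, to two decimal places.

3.08 Hz

Closed pipe (odd harmonics): f_n = n·v/(4L) = 1·346.5/(4·0.694) = 124.8199 Hz.
f_beat = |124.8199 − 127.9| = 3.08 Hz.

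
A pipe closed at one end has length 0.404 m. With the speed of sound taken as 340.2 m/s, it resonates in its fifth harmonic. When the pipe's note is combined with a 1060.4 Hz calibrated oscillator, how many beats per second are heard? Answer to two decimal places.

Closed pipe (odd harmonics): f_n = n·v/(4L) = 5·340.2/(4·0.404) = 1052.5990 Hz.
f_beat = |1052.5990 − 1060.4| = 7.80 Hz.

7.80 Hz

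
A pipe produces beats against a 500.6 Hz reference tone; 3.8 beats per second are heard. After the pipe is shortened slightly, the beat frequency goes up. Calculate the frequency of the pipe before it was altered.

504.4 Hz

|f − 500.6| = 3.8, so the pipe was at either 496.8 Hz or 504.4 Hz.
A shorter pipe has a higher fundamental; the adjustment raises the pipe's frequency.
The beat rate rose, so the adjustment moved the pipe further from 500.6 Hz — it was already above the reference.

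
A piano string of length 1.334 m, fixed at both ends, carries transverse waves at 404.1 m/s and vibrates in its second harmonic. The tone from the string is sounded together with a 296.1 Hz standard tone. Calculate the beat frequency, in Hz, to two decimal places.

For a string fixed at both ends, f_n = n·v/(2L) = 2·404.1/(2·1.334) = 302.9235 Hz.
f_beat = |302.9235 − 296.1| = 6.82 Hz.

6.82 Hz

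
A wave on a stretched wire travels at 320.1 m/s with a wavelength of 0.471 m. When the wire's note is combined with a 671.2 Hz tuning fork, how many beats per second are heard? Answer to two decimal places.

8.42 Hz

Source frequency f = v/λ = 320.1/0.471 = 679.6178 Hz.
f_beat = |679.6178 − 671.2| = 8.42 Hz.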